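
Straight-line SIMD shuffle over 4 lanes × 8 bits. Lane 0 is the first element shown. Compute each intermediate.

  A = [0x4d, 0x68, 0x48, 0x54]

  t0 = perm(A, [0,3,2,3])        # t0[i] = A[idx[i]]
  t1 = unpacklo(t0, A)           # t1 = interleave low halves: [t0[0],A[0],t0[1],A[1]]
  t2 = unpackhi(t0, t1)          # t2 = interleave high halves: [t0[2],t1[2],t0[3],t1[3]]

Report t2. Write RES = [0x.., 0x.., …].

t0 = [0x4d, 0x54, 0x48, 0x54]
t1 = [0x4d, 0x4d, 0x54, 0x68]
t2 = [0x48, 0x54, 0x54, 0x68]

RES = [0x48, 0x54, 0x54, 0x68]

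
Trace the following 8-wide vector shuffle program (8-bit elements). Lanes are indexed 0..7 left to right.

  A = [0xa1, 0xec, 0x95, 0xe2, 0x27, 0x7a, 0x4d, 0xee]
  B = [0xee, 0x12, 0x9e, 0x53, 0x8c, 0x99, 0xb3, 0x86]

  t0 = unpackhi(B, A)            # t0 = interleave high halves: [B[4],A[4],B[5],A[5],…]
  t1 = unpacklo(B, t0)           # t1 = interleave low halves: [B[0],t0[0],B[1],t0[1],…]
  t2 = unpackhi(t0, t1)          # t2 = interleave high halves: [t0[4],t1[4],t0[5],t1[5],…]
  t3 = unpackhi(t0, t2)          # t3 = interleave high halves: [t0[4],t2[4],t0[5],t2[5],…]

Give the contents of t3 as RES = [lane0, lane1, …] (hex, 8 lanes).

RES = [ 0xb3  0x86  0x4d  0x53  0x86  0xee  0xee  0x7a ]

t0 = [0x8c, 0x27, 0x99, 0x7a, 0xb3, 0x4d, 0x86, 0xee]
t1 = [0xee, 0x8c, 0x12, 0x27, 0x9e, 0x99, 0x53, 0x7a]
t2 = [0xb3, 0x9e, 0x4d, 0x99, 0x86, 0x53, 0xee, 0x7a]
t3 = [0xb3, 0x86, 0x4d, 0x53, 0x86, 0xee, 0xee, 0x7a]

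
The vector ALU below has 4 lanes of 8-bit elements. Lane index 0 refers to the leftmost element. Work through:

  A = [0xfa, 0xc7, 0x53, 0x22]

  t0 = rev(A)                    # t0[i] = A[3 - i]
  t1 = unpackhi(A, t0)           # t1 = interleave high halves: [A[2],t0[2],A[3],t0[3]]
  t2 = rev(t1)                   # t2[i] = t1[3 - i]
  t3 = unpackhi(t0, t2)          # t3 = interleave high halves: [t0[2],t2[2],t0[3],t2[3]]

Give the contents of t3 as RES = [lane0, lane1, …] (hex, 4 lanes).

t0 = [0x22, 0x53, 0xc7, 0xfa]
t1 = [0x53, 0xc7, 0x22, 0xfa]
t2 = [0xfa, 0x22, 0xc7, 0x53]
t3 = [0xc7, 0xc7, 0xfa, 0x53]

RES = [0xc7, 0xc7, 0xfa, 0x53]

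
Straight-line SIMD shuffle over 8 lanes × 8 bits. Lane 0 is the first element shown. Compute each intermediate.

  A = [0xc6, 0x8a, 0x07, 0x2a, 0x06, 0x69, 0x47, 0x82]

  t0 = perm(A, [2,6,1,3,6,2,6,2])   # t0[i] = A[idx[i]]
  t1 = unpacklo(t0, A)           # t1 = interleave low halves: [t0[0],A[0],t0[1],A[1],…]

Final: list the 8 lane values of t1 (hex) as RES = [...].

RES = [ 0x07  0xc6  0x47  0x8a  0x8a  0x07  0x2a  0x2a ]

→ t0 |07|47|8a|2a|47|07|47|07|
→ t1 |07|c6|47|8a|8a|07|2a|2a|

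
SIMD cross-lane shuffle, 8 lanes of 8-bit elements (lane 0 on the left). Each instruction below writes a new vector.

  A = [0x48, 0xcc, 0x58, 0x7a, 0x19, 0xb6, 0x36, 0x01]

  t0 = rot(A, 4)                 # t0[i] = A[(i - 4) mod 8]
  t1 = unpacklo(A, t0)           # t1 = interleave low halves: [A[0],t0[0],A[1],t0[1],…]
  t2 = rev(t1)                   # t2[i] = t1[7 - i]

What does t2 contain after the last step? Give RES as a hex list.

RES = [ 0x01  0x7a  0x36  0x58  0xb6  0xcc  0x19  0x48 ]

  t0: 19 b6 36 01 48 cc 58 7a
  t1: 48 19 cc b6 58 36 7a 01
  t2: 01 7a 36 58 b6 cc 19 48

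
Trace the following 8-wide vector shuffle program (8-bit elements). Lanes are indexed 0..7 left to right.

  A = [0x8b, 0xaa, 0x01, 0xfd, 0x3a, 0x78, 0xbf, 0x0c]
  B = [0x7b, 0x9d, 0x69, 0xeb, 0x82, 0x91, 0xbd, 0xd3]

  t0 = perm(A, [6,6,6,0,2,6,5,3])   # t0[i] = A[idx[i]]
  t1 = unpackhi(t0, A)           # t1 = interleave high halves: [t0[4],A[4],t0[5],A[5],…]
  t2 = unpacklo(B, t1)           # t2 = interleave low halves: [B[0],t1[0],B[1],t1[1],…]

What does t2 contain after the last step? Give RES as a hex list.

  t0: bf bf bf 8b 01 bf 78 fd
  t1: 01 3a bf 78 78 bf fd 0c
  t2: 7b 01 9d 3a 69 bf eb 78

RES = [ 0x7b  0x01  0x9d  0x3a  0x69  0xbf  0xeb  0x78 ]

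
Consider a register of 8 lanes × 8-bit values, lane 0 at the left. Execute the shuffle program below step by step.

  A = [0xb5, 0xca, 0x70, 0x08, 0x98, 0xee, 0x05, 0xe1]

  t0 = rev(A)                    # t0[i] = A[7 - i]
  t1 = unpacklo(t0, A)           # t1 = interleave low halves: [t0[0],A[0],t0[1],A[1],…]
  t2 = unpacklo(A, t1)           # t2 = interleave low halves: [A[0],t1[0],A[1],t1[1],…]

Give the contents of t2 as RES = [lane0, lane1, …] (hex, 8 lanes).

→ t0 |e1|05|ee|98|08|70|ca|b5|
→ t1 |e1|b5|05|ca|ee|70|98|08|
→ t2 |b5|e1|ca|b5|70|05|08|ca|

RES = [ 0xb5  0xe1  0xca  0xb5  0x70  0x05  0x08  0xca ]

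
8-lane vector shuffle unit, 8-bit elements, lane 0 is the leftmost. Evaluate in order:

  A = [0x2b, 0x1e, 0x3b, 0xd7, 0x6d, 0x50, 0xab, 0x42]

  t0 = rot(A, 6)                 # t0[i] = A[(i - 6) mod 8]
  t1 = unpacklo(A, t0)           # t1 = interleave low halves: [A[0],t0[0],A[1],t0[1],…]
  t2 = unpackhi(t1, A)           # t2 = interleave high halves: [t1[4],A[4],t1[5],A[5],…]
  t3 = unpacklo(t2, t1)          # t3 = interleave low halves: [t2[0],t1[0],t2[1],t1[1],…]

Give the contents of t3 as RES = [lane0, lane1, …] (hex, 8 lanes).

RES = [0x3b, 0x2b, 0x6d, 0x3b, 0x6d, 0x1e, 0x50, 0xd7]

  t0: 3b d7 6d 50 ab 42 2b 1e
  t1: 2b 3b 1e d7 3b 6d d7 50
  t2: 3b 6d 6d 50 d7 ab 50 42
  t3: 3b 2b 6d 3b 6d 1e 50 d7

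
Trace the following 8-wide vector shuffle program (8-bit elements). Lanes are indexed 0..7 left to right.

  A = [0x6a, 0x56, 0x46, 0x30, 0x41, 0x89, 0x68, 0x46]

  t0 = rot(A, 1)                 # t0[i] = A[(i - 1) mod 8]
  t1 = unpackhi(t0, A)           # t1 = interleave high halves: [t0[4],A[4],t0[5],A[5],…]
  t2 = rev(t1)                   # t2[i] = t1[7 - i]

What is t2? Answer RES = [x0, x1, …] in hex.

RES = [ 0x46  0x68  0x68  0x89  0x89  0x41  0x41  0x30 ]

→ t0 |46|6a|56|46|30|41|89|68|
→ t1 |30|41|41|89|89|68|68|46|
→ t2 |46|68|68|89|89|41|41|30|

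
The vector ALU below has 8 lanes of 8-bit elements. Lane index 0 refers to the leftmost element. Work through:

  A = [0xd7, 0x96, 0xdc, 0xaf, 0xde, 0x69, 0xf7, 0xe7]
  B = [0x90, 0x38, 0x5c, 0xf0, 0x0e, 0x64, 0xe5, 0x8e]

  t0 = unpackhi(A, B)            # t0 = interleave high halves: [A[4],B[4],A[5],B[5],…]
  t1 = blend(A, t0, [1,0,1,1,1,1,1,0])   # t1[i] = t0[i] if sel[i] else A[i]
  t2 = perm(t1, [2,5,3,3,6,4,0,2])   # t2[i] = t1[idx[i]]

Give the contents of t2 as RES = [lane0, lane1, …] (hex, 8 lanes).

RES = [0x69, 0xe5, 0x64, 0x64, 0xe7, 0xf7, 0xde, 0x69]

→ t0 |de|0e|69|64|f7|e5|e7|8e|
→ t1 |de|96|69|64|f7|e5|e7|e7|
→ t2 |69|e5|64|64|e7|f7|de|69|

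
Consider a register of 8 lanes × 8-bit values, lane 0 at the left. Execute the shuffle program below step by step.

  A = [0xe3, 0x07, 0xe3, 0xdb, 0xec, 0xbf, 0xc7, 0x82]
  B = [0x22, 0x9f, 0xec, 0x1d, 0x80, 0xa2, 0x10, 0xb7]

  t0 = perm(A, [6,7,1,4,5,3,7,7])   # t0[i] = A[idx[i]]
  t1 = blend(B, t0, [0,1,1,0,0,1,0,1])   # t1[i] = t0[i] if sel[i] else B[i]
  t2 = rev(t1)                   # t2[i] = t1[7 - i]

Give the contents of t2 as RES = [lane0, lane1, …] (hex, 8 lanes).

  t0: c7 82 07 ec bf db 82 82
  t1: 22 82 07 1d 80 db 10 82
  t2: 82 10 db 80 1d 07 82 22

RES = [0x82, 0x10, 0xdb, 0x80, 0x1d, 0x07, 0x82, 0x22]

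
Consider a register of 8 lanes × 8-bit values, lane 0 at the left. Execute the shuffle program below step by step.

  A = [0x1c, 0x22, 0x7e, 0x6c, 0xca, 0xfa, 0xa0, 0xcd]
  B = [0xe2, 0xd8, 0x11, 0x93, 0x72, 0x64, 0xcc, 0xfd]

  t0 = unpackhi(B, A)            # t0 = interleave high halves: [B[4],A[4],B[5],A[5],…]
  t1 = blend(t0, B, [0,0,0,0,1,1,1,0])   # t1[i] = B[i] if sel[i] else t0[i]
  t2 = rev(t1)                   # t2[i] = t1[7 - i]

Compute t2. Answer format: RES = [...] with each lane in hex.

RES = [0xcd, 0xcc, 0x64, 0x72, 0xfa, 0x64, 0xca, 0x72]

t0 = [0x72, 0xca, 0x64, 0xfa, 0xcc, 0xa0, 0xfd, 0xcd]
t1 = [0x72, 0xca, 0x64, 0xfa, 0x72, 0x64, 0xcc, 0xcd]
t2 = [0xcd, 0xcc, 0x64, 0x72, 0xfa, 0x64, 0xca, 0x72]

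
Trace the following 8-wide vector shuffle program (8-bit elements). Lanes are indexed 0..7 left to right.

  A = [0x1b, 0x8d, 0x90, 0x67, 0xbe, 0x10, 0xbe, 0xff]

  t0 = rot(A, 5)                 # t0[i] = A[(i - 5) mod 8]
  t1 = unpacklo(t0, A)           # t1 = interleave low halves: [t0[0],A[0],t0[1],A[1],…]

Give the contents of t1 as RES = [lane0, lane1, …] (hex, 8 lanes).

t0 = [0x67, 0xbe, 0x10, 0xbe, 0xff, 0x1b, 0x8d, 0x90]
t1 = [0x67, 0x1b, 0xbe, 0x8d, 0x10, 0x90, 0xbe, 0x67]

RES = [0x67, 0x1b, 0xbe, 0x8d, 0x10, 0x90, 0xbe, 0x67]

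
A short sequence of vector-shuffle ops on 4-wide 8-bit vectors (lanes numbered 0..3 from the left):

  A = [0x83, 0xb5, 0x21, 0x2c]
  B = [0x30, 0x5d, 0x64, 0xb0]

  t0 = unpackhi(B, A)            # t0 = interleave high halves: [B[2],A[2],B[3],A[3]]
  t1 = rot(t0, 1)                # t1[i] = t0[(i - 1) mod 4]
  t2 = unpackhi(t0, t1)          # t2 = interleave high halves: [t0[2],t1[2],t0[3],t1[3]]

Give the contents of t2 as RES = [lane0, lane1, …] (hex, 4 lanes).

→ t0 |64|21|b0|2c|
→ t1 |2c|64|21|b0|
→ t2 |b0|21|2c|b0|

RES = [ 0xb0  0x21  0x2c  0xb0 ]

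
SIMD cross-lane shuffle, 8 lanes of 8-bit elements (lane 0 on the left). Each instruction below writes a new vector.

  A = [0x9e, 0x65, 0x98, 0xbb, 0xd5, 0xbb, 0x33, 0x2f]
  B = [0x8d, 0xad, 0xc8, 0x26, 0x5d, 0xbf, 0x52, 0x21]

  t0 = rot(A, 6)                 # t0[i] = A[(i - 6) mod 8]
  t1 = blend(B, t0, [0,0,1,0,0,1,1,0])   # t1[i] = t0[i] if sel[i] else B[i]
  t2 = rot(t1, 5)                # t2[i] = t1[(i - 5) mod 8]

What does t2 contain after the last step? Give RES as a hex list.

RES = [0x26, 0x5d, 0x2f, 0x9e, 0x21, 0x8d, 0xad, 0xd5]

→ t0 |98|bb|d5|bb|33|2f|9e|65|
→ t1 |8d|ad|d5|26|5d|2f|9e|21|
→ t2 |26|5d|2f|9e|21|8d|ad|d5|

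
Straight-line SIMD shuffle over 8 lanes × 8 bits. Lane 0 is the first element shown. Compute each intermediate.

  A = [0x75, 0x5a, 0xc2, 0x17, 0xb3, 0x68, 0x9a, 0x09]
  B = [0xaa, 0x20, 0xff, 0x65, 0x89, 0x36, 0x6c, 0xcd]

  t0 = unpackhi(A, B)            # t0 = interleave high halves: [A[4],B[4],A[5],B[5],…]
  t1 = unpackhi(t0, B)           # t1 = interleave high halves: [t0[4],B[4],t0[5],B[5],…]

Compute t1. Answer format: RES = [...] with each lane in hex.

RES = [ 0x9a  0x89  0x6c  0x36  0x09  0x6c  0xcd  0xcd ]

t0 = [0xb3, 0x89, 0x68, 0x36, 0x9a, 0x6c, 0x09, 0xcd]
t1 = [0x9a, 0x89, 0x6c, 0x36, 0x09, 0x6c, 0xcd, 0xcd]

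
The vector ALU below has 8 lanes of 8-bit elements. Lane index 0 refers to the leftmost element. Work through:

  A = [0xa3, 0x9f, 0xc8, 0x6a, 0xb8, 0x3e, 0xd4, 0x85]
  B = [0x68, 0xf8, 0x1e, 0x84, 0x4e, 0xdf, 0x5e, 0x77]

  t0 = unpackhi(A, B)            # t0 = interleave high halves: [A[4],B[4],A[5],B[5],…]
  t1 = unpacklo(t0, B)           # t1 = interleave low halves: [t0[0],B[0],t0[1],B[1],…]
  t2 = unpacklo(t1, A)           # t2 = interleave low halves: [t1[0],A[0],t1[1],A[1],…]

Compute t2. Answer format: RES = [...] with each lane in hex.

→ t0 |b8|4e|3e|df|d4|5e|85|77|
→ t1 |b8|68|4e|f8|3e|1e|df|84|
→ t2 |b8|a3|68|9f|4e|c8|f8|6a|

RES = [0xb8, 0xa3, 0x68, 0x9f, 0x4e, 0xc8, 0xf8, 0x6a]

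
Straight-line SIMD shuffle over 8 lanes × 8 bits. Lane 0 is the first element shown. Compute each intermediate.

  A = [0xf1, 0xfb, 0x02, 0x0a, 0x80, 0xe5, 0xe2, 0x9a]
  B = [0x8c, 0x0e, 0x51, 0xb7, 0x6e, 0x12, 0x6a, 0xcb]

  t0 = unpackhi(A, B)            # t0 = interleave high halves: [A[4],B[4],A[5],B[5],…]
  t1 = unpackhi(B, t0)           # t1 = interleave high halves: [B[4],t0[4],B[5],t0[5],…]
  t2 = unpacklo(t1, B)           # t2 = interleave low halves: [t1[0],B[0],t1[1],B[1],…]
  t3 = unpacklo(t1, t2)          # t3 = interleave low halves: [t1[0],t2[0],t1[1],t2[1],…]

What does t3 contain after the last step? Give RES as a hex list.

→ t0 |80|6e|e5|12|e2|6a|9a|cb|
→ t1 |6e|e2|12|6a|6a|9a|cb|cb|
→ t2 |6e|8c|e2|0e|12|51|6a|b7|
→ t3 |6e|6e|e2|8c|12|e2|6a|0e|

RES = [ 0x6e  0x6e  0xe2  0x8c  0x12  0xe2  0x6a  0x0e ]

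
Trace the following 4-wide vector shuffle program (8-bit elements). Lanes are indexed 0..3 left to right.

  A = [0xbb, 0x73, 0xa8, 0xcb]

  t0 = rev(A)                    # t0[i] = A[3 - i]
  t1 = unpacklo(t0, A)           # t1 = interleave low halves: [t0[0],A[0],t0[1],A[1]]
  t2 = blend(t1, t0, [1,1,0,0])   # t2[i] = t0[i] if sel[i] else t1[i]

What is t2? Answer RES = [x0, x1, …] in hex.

  t0: cb a8 73 bb
  t1: cb bb a8 73
  t2: cb a8 a8 73

RES = [ 0xcb  0xa8  0xa8  0x73 ]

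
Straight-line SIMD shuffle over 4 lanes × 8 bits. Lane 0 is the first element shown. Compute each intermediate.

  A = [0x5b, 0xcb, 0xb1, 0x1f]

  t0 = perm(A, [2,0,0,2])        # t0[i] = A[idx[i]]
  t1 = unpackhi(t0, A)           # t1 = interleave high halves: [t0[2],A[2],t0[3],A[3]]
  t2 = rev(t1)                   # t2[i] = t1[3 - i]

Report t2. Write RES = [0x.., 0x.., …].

RES = [ 0x1f  0xb1  0xb1  0x5b ]

→ t0 |b1|5b|5b|b1|
→ t1 |5b|b1|b1|1f|
→ t2 |1f|b1|b1|5b|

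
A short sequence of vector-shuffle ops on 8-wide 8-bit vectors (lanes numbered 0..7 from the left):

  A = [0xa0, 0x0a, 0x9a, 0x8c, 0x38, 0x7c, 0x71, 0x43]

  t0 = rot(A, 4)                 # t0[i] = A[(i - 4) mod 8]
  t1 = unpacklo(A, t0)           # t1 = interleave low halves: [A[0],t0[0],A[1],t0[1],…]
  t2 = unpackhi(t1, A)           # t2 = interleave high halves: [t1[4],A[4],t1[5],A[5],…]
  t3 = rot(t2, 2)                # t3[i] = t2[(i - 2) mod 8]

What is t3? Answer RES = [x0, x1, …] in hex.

  t0: 38 7c 71 43 a0 0a 9a 8c
  t1: a0 38 0a 7c 9a 71 8c 43
  t2: 9a 38 71 7c 8c 71 43 43
  t3: 43 43 9a 38 71 7c 8c 71

RES = [ 0x43  0x43  0x9a  0x38  0x71  0x7c  0x8c  0x71 ]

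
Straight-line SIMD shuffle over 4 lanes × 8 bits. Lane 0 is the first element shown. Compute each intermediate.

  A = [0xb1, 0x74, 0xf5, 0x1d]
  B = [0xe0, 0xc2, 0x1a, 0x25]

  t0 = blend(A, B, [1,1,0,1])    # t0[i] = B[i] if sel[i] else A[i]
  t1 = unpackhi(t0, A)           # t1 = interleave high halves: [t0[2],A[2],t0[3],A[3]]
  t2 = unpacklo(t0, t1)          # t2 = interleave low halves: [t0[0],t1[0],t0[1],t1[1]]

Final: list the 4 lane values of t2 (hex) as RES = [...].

  t0: e0 c2 f5 25
  t1: f5 f5 25 1d
  t2: e0 f5 c2 f5

RES = [0xe0, 0xf5, 0xc2, 0xf5]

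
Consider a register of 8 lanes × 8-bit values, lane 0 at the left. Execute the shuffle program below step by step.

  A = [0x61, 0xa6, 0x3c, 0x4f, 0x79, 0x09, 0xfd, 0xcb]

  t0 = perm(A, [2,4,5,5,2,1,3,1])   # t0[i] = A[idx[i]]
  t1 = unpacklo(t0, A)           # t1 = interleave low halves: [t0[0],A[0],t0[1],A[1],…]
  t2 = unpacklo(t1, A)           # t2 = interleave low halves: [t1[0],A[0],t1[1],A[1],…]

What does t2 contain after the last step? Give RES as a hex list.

  t0: 3c 79 09 09 3c a6 4f a6
  t1: 3c 61 79 a6 09 3c 09 4f
  t2: 3c 61 61 a6 79 3c a6 4f

RES = [0x3c, 0x61, 0x61, 0xa6, 0x79, 0x3c, 0xa6, 0x4f]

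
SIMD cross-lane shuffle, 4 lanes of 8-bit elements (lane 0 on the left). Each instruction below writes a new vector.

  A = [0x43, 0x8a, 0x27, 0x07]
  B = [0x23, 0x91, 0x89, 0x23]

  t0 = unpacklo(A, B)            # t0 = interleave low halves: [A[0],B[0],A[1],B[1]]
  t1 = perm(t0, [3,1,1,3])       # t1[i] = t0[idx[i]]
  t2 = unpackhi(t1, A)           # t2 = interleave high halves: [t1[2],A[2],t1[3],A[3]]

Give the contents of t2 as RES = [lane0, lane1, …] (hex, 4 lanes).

RES = [ 0x23  0x27  0x91  0x07 ]

→ t0 |43|23|8a|91|
→ t1 |91|23|23|91|
→ t2 |23|27|91|07|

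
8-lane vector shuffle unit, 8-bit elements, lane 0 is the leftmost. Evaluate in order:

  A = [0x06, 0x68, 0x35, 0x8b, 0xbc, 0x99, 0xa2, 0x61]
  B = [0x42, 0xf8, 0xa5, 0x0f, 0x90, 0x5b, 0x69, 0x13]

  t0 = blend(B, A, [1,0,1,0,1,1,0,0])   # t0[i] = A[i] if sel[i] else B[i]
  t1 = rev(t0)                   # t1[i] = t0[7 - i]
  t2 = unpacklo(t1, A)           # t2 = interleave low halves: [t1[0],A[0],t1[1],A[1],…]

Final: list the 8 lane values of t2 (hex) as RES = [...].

RES = [0x13, 0x06, 0x69, 0x68, 0x99, 0x35, 0xbc, 0x8b]

  t0: 06 f8 35 0f bc 99 69 13
  t1: 13 69 99 bc 0f 35 f8 06
  t2: 13 06 69 68 99 35 bc 8b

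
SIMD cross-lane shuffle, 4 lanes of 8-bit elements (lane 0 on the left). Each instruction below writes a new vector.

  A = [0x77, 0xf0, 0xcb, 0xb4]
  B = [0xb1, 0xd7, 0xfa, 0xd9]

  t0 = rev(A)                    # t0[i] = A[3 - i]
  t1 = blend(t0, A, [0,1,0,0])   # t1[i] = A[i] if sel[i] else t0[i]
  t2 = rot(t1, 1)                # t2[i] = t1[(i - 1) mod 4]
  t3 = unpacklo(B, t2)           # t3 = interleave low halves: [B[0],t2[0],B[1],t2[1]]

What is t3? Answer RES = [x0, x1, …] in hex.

RES = [0xb1, 0x77, 0xd7, 0xb4]

→ t0 |b4|cb|f0|77|
→ t1 |b4|f0|f0|77|
→ t2 |77|b4|f0|f0|
→ t3 |b1|77|d7|b4|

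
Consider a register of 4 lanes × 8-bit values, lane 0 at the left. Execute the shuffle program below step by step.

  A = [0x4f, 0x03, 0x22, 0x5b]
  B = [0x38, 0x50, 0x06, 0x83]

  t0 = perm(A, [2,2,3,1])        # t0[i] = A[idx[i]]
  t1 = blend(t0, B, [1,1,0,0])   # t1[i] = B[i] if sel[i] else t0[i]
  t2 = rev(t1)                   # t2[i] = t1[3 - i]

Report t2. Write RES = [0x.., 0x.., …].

RES = [ 0x03  0x5b  0x50  0x38 ]

→ t0 |22|22|5b|03|
→ t1 |38|50|5b|03|
→ t2 |03|5b|50|38|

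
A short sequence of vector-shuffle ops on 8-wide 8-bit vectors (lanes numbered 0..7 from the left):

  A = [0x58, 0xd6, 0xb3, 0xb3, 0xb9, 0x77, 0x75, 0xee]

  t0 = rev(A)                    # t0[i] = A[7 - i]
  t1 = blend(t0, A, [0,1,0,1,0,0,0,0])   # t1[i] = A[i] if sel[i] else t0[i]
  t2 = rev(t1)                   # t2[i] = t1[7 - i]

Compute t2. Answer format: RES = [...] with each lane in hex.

  t0: ee 75 77 b9 b3 b3 d6 58
  t1: ee d6 77 b3 b3 b3 d6 58
  t2: 58 d6 b3 b3 b3 77 d6 ee

RES = [ 0x58  0xd6  0xb3  0xb3  0xb3  0x77  0xd6  0xee ]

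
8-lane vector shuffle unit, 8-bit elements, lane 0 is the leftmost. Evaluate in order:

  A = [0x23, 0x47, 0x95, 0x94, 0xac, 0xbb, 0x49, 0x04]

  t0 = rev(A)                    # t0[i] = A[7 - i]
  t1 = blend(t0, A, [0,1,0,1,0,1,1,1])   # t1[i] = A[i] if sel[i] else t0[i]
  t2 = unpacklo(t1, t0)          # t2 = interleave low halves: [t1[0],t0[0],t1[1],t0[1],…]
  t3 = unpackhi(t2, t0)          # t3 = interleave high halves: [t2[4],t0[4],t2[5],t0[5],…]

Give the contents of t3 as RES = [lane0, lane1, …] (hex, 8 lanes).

RES = [ 0xbb  0x94  0xbb  0x95  0x94  0x47  0xac  0x23 ]

t0 = [0x04, 0x49, 0xbb, 0xac, 0x94, 0x95, 0x47, 0x23]
t1 = [0x04, 0x47, 0xbb, 0x94, 0x94, 0xbb, 0x49, 0x04]
t2 = [0x04, 0x04, 0x47, 0x49, 0xbb, 0xbb, 0x94, 0xac]
t3 = [0xbb, 0x94, 0xbb, 0x95, 0x94, 0x47, 0xac, 0x23]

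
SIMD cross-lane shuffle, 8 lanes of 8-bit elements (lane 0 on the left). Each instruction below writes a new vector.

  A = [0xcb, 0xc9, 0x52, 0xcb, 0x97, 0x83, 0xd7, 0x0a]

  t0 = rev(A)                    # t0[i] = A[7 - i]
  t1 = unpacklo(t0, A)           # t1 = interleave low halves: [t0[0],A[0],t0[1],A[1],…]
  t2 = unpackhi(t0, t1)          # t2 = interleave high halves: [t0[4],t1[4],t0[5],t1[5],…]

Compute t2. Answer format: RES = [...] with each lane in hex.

RES = [ 0xcb  0x83  0x52  0x52  0xc9  0x97  0xcb  0xcb ]

→ t0 |0a|d7|83|97|cb|52|c9|cb|
→ t1 |0a|cb|d7|c9|83|52|97|cb|
→ t2 |cb|83|52|52|c9|97|cb|cb|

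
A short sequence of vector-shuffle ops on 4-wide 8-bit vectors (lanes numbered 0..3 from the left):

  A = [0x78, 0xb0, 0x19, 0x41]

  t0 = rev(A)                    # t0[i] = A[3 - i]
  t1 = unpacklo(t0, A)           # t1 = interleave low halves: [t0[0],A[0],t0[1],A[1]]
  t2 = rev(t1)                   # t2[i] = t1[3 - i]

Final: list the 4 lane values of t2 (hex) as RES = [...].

→ t0 |41|19|b0|78|
→ t1 |41|78|19|b0|
→ t2 |b0|19|78|41|

RES = [ 0xb0  0x19  0x78  0x41 ]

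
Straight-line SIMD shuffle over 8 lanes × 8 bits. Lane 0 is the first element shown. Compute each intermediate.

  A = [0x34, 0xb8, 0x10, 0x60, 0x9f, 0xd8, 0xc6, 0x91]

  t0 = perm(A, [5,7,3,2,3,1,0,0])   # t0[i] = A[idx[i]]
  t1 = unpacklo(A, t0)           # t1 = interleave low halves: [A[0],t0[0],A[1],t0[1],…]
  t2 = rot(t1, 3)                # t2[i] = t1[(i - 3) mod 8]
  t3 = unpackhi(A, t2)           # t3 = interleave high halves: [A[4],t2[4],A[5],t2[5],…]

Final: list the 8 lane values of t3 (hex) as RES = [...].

RES = [ 0x9f  0xd8  0xd8  0xb8  0xc6  0x91  0x91  0x10 ]

→ t0 |d8|91|60|10|60|b8|34|34|
→ t1 |34|d8|b8|91|10|60|60|10|
→ t2 |60|60|10|34|d8|b8|91|10|
→ t3 |9f|d8|d8|b8|c6|91|91|10|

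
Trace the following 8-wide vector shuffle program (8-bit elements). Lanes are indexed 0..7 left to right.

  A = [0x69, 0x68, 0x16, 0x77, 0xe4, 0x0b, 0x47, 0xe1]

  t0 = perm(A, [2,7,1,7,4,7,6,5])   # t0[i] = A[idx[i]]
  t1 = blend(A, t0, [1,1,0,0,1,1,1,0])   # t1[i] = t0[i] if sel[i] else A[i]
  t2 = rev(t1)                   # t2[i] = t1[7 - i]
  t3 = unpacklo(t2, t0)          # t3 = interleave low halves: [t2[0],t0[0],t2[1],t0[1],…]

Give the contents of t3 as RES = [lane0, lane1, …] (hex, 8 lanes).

t0 = [0x16, 0xe1, 0x68, 0xe1, 0xe4, 0xe1, 0x47, 0x0b]
t1 = [0x16, 0xe1, 0x16, 0x77, 0xe4, 0xe1, 0x47, 0xe1]
t2 = [0xe1, 0x47, 0xe1, 0xe4, 0x77, 0x16, 0xe1, 0x16]
t3 = [0xe1, 0x16, 0x47, 0xe1, 0xe1, 0x68, 0xe4, 0xe1]

RES = [0xe1, 0x16, 0x47, 0xe1, 0xe1, 0x68, 0xe4, 0xe1]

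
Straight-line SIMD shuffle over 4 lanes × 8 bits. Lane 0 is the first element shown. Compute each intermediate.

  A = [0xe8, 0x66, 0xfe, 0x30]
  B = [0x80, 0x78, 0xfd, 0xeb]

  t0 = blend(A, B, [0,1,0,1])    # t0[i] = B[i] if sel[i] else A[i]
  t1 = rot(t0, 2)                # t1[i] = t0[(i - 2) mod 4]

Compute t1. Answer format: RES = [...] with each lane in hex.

  t0: e8 78 fe eb
  t1: fe eb e8 78

RES = [0xfe, 0xeb, 0xe8, 0x78]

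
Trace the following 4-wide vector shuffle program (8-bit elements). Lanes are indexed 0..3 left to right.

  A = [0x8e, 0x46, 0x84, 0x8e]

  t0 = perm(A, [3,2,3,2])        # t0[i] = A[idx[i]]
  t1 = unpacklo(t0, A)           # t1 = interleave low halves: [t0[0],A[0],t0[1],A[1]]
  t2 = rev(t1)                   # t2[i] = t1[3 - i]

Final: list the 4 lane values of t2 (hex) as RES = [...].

RES = [0x46, 0x84, 0x8e, 0x8e]

t0 = [0x8e, 0x84, 0x8e, 0x84]
t1 = [0x8e, 0x8e, 0x84, 0x46]
t2 = [0x46, 0x84, 0x8e, 0x8e]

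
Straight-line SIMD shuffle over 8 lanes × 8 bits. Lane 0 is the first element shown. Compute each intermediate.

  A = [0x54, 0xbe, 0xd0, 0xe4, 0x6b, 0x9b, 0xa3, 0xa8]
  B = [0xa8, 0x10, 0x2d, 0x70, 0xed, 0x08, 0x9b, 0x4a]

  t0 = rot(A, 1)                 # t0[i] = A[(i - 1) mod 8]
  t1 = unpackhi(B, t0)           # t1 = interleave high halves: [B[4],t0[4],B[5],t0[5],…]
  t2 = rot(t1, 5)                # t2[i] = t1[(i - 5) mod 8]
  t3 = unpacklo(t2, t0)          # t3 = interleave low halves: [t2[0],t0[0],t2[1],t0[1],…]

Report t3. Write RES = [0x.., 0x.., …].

t0 = [0xa8, 0x54, 0xbe, 0xd0, 0xe4, 0x6b, 0x9b, 0xa3]
t1 = [0xed, 0xe4, 0x08, 0x6b, 0x9b, 0x9b, 0x4a, 0xa3]
t2 = [0x6b, 0x9b, 0x9b, 0x4a, 0xa3, 0xed, 0xe4, 0x08]
t3 = [0x6b, 0xa8, 0x9b, 0x54, 0x9b, 0xbe, 0x4a, 0xd0]

RES = [0x6b, 0xa8, 0x9b, 0x54, 0x9b, 0xbe, 0x4a, 0xd0]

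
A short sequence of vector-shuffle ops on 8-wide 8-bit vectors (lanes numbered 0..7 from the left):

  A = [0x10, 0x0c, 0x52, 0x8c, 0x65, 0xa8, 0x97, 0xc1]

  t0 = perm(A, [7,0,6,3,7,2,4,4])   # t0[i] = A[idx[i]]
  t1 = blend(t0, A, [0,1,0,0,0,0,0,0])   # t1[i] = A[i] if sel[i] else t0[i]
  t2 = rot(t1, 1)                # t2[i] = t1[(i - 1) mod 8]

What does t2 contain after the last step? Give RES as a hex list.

→ t0 |c1|10|97|8c|c1|52|65|65|
→ t1 |c1|0c|97|8c|c1|52|65|65|
→ t2 |65|c1|0c|97|8c|c1|52|65|

RES = [ 0x65  0xc1  0x0c  0x97  0x8c  0xc1  0x52  0x65 ]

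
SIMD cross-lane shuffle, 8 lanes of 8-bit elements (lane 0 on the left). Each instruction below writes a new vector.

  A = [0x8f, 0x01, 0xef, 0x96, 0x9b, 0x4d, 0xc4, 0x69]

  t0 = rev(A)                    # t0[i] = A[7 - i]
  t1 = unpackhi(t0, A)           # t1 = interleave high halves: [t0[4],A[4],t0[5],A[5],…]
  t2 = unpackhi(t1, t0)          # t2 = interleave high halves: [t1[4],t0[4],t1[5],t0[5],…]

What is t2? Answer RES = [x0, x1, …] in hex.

RES = [0x01, 0x96, 0xc4, 0xef, 0x8f, 0x01, 0x69, 0x8f]

→ t0 |69|c4|4d|9b|96|ef|01|8f|
→ t1 |96|9b|ef|4d|01|c4|8f|69|
→ t2 |01|96|c4|ef|8f|01|69|8f|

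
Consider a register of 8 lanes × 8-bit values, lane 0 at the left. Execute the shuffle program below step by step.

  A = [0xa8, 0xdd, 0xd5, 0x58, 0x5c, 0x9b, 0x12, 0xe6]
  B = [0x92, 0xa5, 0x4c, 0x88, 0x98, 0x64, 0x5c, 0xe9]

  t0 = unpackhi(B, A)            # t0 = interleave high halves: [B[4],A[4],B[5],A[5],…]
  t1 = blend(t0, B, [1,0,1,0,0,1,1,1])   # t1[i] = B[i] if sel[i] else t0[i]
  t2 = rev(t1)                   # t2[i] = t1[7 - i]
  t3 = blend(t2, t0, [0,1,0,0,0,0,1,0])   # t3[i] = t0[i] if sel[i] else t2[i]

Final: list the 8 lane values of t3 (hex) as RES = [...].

RES = [0xe9, 0x5c, 0x64, 0x5c, 0x9b, 0x4c, 0xe9, 0x92]

t0 = [0x98, 0x5c, 0x64, 0x9b, 0x5c, 0x12, 0xe9, 0xe6]
t1 = [0x92, 0x5c, 0x4c, 0x9b, 0x5c, 0x64, 0x5c, 0xe9]
t2 = [0xe9, 0x5c, 0x64, 0x5c, 0x9b, 0x4c, 0x5c, 0x92]
t3 = [0xe9, 0x5c, 0x64, 0x5c, 0x9b, 0x4c, 0xe9, 0x92]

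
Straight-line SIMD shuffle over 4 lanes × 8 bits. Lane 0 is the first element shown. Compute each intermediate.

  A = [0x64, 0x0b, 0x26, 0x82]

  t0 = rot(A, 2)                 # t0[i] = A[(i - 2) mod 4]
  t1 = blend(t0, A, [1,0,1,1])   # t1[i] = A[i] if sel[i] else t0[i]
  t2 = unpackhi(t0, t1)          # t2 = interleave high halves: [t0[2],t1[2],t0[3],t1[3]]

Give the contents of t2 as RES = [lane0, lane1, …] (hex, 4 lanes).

RES = [0x64, 0x26, 0x0b, 0x82]

→ t0 |26|82|64|0b|
→ t1 |64|82|26|82|
→ t2 |64|26|0b|82|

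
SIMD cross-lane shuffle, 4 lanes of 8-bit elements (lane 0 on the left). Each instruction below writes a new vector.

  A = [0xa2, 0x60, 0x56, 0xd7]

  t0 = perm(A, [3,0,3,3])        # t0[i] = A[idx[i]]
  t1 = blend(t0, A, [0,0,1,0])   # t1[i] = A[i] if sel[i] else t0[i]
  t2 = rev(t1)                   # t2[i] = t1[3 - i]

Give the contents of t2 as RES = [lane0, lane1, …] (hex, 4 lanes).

→ t0 |d7|a2|d7|d7|
→ t1 |d7|a2|56|d7|
→ t2 |d7|56|a2|d7|

RES = [0xd7, 0x56, 0xa2, 0xd7]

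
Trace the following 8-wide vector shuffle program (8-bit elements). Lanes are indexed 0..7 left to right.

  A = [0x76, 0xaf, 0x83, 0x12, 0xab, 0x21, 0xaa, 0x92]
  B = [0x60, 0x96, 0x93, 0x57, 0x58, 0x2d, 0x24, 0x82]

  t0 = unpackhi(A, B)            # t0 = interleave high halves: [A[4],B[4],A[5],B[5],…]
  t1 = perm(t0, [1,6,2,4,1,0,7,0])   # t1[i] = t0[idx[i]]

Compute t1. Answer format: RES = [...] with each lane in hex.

RES = [0x58, 0x92, 0x21, 0xaa, 0x58, 0xab, 0x82, 0xab]

t0 = [0xab, 0x58, 0x21, 0x2d, 0xaa, 0x24, 0x92, 0x82]
t1 = [0x58, 0x92, 0x21, 0xaa, 0x58, 0xab, 0x82, 0xab]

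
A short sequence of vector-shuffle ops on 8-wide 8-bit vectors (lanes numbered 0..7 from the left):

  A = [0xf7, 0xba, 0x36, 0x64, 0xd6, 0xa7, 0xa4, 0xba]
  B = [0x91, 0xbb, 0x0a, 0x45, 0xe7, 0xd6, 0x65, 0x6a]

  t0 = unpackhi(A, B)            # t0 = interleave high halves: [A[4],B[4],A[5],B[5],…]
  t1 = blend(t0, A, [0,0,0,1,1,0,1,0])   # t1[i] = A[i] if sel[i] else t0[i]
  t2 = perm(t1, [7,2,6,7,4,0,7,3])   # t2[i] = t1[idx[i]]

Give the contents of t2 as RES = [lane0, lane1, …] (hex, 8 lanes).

  t0: d6 e7 a7 d6 a4 65 ba 6a
  t1: d6 e7 a7 64 d6 65 a4 6a
  t2: 6a a7 a4 6a d6 d6 6a 64

RES = [0x6a, 0xa7, 0xa4, 0x6a, 0xd6, 0xd6, 0x6a, 0x64]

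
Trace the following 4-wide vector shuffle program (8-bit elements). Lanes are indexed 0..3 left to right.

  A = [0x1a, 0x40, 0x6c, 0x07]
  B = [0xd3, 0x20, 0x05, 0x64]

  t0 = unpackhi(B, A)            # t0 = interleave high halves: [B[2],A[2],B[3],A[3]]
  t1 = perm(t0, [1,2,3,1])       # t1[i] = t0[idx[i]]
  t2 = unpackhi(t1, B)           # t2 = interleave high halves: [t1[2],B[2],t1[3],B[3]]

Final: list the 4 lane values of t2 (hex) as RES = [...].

→ t0 |05|6c|64|07|
→ t1 |6c|64|07|6c|
→ t2 |07|05|6c|64|

RES = [ 0x07  0x05  0x6c  0x64 ]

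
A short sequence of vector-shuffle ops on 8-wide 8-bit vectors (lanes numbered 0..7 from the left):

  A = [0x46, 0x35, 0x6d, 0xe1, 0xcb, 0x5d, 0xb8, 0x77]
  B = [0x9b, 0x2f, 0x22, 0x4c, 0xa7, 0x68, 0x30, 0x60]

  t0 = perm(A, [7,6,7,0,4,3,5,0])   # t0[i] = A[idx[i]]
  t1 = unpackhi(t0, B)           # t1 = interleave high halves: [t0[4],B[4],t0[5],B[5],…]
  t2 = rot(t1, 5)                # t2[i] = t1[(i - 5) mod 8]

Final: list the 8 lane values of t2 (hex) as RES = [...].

RES = [ 0x68  0x5d  0x30  0x46  0x60  0xcb  0xa7  0xe1 ]

→ t0 |77|b8|77|46|cb|e1|5d|46|
→ t1 |cb|a7|e1|68|5d|30|46|60|
→ t2 |68|5d|30|46|60|cb|a7|e1|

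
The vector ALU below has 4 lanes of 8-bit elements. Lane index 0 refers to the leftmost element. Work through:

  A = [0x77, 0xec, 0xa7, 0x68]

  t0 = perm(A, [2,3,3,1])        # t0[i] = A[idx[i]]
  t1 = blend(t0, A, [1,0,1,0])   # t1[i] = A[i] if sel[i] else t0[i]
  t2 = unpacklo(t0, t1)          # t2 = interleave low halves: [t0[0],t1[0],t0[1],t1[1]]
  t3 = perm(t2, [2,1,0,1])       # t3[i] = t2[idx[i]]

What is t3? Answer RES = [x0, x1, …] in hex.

RES = [0x68, 0x77, 0xa7, 0x77]

t0 = [0xa7, 0x68, 0x68, 0xec]
t1 = [0x77, 0x68, 0xa7, 0xec]
t2 = [0xa7, 0x77, 0x68, 0x68]
t3 = [0x68, 0x77, 0xa7, 0x77]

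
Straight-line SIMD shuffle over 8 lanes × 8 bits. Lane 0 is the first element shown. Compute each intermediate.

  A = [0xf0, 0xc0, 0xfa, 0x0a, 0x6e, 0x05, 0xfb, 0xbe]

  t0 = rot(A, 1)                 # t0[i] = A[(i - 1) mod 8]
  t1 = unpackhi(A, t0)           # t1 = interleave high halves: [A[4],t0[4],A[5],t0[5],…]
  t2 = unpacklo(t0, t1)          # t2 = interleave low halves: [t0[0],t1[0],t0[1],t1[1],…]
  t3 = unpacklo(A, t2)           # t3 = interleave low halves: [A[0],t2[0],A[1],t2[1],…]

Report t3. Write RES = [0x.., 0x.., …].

RES = [0xf0, 0xbe, 0xc0, 0x6e, 0xfa, 0xf0, 0x0a, 0x0a]

→ t0 |be|f0|c0|fa|0a|6e|05|fb|
→ t1 |6e|0a|05|6e|fb|05|be|fb|
→ t2 |be|6e|f0|0a|c0|05|fa|6e|
→ t3 |f0|be|c0|6e|fa|f0|0a|0a|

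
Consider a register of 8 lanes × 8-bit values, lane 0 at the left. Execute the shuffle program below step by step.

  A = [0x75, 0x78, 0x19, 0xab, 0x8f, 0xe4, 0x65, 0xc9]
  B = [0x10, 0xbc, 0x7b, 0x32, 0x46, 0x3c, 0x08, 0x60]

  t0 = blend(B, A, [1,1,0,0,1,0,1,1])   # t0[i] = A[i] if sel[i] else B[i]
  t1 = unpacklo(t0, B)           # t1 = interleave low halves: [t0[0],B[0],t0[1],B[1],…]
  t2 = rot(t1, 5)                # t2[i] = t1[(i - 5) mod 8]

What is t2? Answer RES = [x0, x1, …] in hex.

RES = [0xbc, 0x7b, 0x7b, 0x32, 0x32, 0x75, 0x10, 0x78]

  t0: 75 78 7b 32 8f 3c 65 c9
  t1: 75 10 78 bc 7b 7b 32 32
  t2: bc 7b 7b 32 32 75 10 78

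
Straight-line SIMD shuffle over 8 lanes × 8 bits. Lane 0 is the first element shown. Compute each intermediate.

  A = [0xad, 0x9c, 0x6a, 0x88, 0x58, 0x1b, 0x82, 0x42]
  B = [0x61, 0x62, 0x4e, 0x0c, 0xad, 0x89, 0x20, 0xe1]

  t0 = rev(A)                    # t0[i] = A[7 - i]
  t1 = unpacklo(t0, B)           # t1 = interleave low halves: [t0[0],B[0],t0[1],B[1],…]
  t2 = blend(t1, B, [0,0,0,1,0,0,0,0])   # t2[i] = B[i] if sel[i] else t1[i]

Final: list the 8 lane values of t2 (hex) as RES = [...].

  t0: 42 82 1b 58 88 6a 9c ad
  t1: 42 61 82 62 1b 4e 58 0c
  t2: 42 61 82 0c 1b 4e 58 0c

RES = [ 0x42  0x61  0x82  0x0c  0x1b  0x4e  0x58  0x0c ]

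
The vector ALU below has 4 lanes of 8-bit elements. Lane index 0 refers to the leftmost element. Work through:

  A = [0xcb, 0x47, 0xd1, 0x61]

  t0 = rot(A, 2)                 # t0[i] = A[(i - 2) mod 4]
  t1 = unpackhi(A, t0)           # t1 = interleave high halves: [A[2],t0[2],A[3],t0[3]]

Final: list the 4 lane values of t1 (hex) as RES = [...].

→ t0 |d1|61|cb|47|
→ t1 |d1|cb|61|47|

RES = [ 0xd1  0xcb  0x61  0x47 ]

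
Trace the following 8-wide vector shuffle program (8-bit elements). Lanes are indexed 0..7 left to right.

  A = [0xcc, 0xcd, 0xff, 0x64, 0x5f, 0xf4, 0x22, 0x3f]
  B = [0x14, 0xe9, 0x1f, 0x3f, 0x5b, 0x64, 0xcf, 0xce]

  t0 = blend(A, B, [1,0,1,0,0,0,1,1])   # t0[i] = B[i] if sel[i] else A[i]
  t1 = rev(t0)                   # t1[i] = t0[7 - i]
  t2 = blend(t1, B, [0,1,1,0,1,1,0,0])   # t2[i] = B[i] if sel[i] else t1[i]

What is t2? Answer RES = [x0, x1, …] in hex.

RES = [0xce, 0xe9, 0x1f, 0x5f, 0x5b, 0x64, 0xcd, 0x14]

t0 = [0x14, 0xcd, 0x1f, 0x64, 0x5f, 0xf4, 0xcf, 0xce]
t1 = [0xce, 0xcf, 0xf4, 0x5f, 0x64, 0x1f, 0xcd, 0x14]
t2 = [0xce, 0xe9, 0x1f, 0x5f, 0x5b, 0x64, 0xcd, 0x14]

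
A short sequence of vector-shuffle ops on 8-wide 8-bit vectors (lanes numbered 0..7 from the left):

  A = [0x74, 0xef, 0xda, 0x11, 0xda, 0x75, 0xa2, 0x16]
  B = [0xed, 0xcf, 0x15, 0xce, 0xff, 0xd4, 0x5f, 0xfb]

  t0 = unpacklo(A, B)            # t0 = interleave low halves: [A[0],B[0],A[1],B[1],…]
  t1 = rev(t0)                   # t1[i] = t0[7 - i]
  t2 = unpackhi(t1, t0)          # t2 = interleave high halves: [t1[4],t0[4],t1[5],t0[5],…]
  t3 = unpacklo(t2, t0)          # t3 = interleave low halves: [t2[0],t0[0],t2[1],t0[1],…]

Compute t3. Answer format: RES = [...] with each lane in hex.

RES = [0xcf, 0x74, 0xda, 0xed, 0xef, 0xef, 0x15, 0xcf]

  t0: 74 ed ef cf da 15 11 ce
  t1: ce 11 15 da cf ef ed 74
  t2: cf da ef 15 ed 11 74 ce
  t3: cf 74 da ed ef ef 15 cf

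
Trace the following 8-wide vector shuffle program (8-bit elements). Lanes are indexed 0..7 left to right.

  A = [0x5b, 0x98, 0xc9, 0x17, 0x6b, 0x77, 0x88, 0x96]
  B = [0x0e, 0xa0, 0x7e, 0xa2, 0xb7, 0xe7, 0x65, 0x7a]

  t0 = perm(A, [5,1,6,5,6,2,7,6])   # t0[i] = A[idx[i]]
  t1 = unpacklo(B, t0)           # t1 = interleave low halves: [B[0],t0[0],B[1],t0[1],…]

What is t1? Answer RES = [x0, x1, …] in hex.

t0 = [0x77, 0x98, 0x88, 0x77, 0x88, 0xc9, 0x96, 0x88]
t1 = [0x0e, 0x77, 0xa0, 0x98, 0x7e, 0x88, 0xa2, 0x77]

RES = [ 0x0e  0x77  0xa0  0x98  0x7e  0x88  0xa2  0x77 ]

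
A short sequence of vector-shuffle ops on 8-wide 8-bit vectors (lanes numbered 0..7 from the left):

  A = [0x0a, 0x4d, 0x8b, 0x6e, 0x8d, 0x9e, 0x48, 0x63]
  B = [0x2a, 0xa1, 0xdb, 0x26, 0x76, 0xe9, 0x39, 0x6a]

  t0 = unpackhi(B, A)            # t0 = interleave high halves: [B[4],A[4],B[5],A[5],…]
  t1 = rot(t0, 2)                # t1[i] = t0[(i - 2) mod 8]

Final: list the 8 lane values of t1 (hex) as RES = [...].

RES = [0x6a, 0x63, 0x76, 0x8d, 0xe9, 0x9e, 0x39, 0x48]

t0 = [0x76, 0x8d, 0xe9, 0x9e, 0x39, 0x48, 0x6a, 0x63]
t1 = [0x6a, 0x63, 0x76, 0x8d, 0xe9, 0x9e, 0x39, 0x48]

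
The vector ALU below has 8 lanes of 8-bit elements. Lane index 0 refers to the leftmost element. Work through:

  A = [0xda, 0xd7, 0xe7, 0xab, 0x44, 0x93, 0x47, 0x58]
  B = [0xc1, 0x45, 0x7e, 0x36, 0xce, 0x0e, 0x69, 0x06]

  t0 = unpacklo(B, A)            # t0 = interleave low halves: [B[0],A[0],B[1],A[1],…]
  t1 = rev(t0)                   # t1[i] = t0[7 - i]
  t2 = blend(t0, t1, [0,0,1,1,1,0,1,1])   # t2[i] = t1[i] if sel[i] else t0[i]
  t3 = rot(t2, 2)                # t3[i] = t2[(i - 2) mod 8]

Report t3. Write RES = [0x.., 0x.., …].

RES = [0xda, 0xc1, 0xc1, 0xda, 0xe7, 0x7e, 0xd7, 0xe7]

t0 = [0xc1, 0xda, 0x45, 0xd7, 0x7e, 0xe7, 0x36, 0xab]
t1 = [0xab, 0x36, 0xe7, 0x7e, 0xd7, 0x45, 0xda, 0xc1]
t2 = [0xc1, 0xda, 0xe7, 0x7e, 0xd7, 0xe7, 0xda, 0xc1]
t3 = [0xda, 0xc1, 0xc1, 0xda, 0xe7, 0x7e, 0xd7, 0xe7]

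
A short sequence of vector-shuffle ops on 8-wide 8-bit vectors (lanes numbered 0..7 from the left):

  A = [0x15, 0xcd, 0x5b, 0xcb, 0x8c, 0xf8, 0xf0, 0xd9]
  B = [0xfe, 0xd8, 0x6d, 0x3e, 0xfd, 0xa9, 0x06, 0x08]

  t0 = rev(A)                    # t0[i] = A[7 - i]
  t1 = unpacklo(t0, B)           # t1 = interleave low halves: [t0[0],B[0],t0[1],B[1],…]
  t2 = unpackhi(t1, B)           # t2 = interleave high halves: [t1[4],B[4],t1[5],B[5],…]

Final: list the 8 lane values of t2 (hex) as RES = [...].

RES = [ 0xf8  0xfd  0x6d  0xa9  0x8c  0x06  0x3e  0x08 ]

t0 = [0xd9, 0xf0, 0xf8, 0x8c, 0xcb, 0x5b, 0xcd, 0x15]
t1 = [0xd9, 0xfe, 0xf0, 0xd8, 0xf8, 0x6d, 0x8c, 0x3e]
t2 = [0xf8, 0xfd, 0x6d, 0xa9, 0x8c, 0x06, 0x3e, 0x08]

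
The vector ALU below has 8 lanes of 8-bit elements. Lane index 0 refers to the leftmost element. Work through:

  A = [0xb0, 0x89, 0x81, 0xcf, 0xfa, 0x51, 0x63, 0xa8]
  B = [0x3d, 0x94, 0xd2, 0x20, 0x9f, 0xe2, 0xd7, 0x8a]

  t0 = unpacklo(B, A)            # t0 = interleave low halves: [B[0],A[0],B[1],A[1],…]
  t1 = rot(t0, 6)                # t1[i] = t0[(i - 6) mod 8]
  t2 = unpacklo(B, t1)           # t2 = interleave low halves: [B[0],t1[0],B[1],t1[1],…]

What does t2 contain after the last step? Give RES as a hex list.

→ t0 |3d|b0|94|89|d2|81|20|cf|
→ t1 |94|89|d2|81|20|cf|3d|b0|
→ t2 |3d|94|94|89|d2|d2|20|81|

RES = [ 0x3d  0x94  0x94  0x89  0xd2  0xd2  0x20  0x81 ]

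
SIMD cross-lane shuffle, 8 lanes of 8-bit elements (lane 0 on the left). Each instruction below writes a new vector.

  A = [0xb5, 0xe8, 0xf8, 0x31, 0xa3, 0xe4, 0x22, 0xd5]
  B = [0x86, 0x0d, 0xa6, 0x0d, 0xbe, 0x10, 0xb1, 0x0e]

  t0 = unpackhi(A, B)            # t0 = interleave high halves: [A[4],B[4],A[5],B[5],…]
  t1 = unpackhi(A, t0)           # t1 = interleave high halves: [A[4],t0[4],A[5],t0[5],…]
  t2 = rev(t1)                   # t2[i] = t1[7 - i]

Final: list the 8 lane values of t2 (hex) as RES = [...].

RES = [0x0e, 0xd5, 0xd5, 0x22, 0xb1, 0xe4, 0x22, 0xa3]

  t0: a3 be e4 10 22 b1 d5 0e
  t1: a3 22 e4 b1 22 d5 d5 0e
  t2: 0e d5 d5 22 b1 e4 22 a3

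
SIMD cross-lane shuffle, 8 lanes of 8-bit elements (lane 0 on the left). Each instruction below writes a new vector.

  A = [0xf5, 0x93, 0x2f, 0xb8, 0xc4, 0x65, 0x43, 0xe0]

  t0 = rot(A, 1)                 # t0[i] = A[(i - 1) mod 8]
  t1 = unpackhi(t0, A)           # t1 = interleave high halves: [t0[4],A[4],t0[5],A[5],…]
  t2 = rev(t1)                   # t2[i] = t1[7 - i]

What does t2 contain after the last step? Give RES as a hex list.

t0 = [0xe0, 0xf5, 0x93, 0x2f, 0xb8, 0xc4, 0x65, 0x43]
t1 = [0xb8, 0xc4, 0xc4, 0x65, 0x65, 0x43, 0x43, 0xe0]
t2 = [0xe0, 0x43, 0x43, 0x65, 0x65, 0xc4, 0xc4, 0xb8]

RES = [0xe0, 0x43, 0x43, 0x65, 0x65, 0xc4, 0xc4, 0xb8]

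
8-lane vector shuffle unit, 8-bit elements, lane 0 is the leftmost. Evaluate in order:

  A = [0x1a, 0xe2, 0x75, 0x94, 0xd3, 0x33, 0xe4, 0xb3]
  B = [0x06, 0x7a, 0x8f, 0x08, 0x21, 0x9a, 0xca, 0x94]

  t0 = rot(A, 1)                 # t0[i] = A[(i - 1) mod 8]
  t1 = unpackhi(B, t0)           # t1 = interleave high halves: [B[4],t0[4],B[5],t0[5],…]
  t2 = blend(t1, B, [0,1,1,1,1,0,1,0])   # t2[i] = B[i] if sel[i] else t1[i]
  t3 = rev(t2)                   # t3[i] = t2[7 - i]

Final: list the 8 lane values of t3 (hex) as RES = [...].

RES = [ 0xe4  0xca  0x33  0x21  0x08  0x8f  0x7a  0x21 ]

  t0: b3 1a e2 75 94 d3 33 e4
  t1: 21 94 9a d3 ca 33 94 e4
  t2: 21 7a 8f 08 21 33 ca e4
  t3: e4 ca 33 21 08 8f 7a 21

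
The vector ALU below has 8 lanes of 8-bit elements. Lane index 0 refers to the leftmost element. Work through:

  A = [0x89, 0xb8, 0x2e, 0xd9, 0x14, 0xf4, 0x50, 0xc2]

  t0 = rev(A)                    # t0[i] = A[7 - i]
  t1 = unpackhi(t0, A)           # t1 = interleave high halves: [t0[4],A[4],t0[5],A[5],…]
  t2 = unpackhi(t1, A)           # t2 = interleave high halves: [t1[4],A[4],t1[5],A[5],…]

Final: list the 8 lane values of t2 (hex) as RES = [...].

RES = [0xb8, 0x14, 0x50, 0xf4, 0x89, 0x50, 0xc2, 0xc2]

→ t0 |c2|50|f4|14|d9|2e|b8|89|
→ t1 |d9|14|2e|f4|b8|50|89|c2|
→ t2 |b8|14|50|f4|89|50|c2|c2|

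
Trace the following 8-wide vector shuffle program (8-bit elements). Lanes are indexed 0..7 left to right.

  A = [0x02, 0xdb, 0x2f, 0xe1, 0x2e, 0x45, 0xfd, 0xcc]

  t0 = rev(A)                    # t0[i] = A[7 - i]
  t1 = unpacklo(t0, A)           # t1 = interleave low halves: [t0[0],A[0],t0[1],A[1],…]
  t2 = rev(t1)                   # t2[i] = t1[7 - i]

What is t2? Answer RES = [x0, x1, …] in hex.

t0 = [0xcc, 0xfd, 0x45, 0x2e, 0xe1, 0x2f, 0xdb, 0x02]
t1 = [0xcc, 0x02, 0xfd, 0xdb, 0x45, 0x2f, 0x2e, 0xe1]
t2 = [0xe1, 0x2e, 0x2f, 0x45, 0xdb, 0xfd, 0x02, 0xcc]

RES = [0xe1, 0x2e, 0x2f, 0x45, 0xdb, 0xfd, 0x02, 0xcc]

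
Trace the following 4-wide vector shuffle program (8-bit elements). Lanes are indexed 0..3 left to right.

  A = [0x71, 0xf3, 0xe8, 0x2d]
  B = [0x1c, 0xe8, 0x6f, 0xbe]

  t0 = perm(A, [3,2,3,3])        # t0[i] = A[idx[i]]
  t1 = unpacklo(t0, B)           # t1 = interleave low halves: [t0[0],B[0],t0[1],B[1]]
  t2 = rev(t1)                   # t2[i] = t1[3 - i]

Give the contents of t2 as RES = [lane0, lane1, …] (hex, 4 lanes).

RES = [0xe8, 0xe8, 0x1c, 0x2d]

→ t0 |2d|e8|2d|2d|
→ t1 |2d|1c|e8|e8|
→ t2 |e8|e8|1c|2d|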